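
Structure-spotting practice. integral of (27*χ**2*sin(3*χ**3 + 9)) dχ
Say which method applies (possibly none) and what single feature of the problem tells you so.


Verdict: u-substitution — structure check: outer function, inner expression 3*χ**3 + 9, inner derivative as a factor — the classic u = 3*χ**3 + 9 pattern.


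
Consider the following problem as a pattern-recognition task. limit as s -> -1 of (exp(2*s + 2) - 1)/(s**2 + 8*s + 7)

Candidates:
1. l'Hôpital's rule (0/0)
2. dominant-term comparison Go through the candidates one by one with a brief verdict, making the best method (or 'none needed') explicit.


Technique: l'Hôpital's rule (0/0) — numerator and denominator both vanish at -1 — a genuine 0/0 form, which is exactly when l'Hôpital applies. Expanding numerator and denominator to first order gives the same value — the rule automates exactly that.
- l'Hôpital's rule (0/0) — yes, a natural case for it.
- dominant-term comparison: this is not a rational comparison of growth rates at infinity.


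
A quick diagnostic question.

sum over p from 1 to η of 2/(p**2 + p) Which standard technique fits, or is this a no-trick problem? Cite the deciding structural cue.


Technique: telescoping — one partial-fraction pass turns 2/(p**2 + p) into a shifted difference, and shifted differences telescope.


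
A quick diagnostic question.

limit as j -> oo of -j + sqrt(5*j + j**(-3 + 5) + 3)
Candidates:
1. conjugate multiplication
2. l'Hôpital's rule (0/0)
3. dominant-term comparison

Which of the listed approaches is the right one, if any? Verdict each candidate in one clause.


Technique: conjugate multiplication — both pieces blow up but their difference is finite; the conjugate trick rationalizes sqrt(5*j + j**(-3 + 5) + 3) - j.
- conjugate multiplication: yes, a natural case for it.
- l'Hôpital's rule (0/0) — no quotient structure at all: the clash is ∞ minus ∞, which rationalizing converts into a tractable ratio.
- dominant-term comparison: no dominant power emerges to decide the limit by degree comparison.


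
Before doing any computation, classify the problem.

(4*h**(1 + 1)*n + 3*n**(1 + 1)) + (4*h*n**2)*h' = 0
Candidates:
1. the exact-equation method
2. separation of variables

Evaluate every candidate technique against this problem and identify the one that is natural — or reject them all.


Best approach: the exact-equation method — equality of cross partials is the green light — assemble the potential function term by term.
- the exact-equation method — applicable, and directly so.
- separation of variables — no division isolates the independent variable from the unknown.


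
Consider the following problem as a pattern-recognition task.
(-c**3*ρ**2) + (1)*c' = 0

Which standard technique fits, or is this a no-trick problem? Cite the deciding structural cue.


Method: separation of variables — the slope splits multiplicatively: ρ**2 carrying all ρ-dependence times c**3 carrying all c-dependence — separate and integrate.


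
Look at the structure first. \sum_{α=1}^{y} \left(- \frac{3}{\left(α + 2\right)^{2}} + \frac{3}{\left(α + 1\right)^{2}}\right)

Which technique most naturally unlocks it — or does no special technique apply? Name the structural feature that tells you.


Verdict: telescoping — a difference of consecutive values of one function (\frac{3}{\left(α + 1\right)^{2}} at one index and the next) — telescoping by construction.


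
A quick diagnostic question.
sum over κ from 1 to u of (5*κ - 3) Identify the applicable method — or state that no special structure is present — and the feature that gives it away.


Verdict: no special technique — no cancellation, no constant ratio, no binomial weights — just polynomial terms summed directly.


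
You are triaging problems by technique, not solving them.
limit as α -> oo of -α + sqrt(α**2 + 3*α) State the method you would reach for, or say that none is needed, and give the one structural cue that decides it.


Method: conjugate multiplication — infinity minus infinity with a radical in play — multiply by the conjugate so the divergences of sqrt(α**2 + 3*α) and α annihilate.


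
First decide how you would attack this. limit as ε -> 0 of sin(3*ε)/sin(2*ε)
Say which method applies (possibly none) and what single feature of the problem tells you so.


Technique: l'Hôpital's rule (0/0) — both numerator and denominator vanish at 0: the genuine 0/0 indeterminate that l'Hôpital exists for. The standard small-argument limits would also carry it; the rule is the systematic route.


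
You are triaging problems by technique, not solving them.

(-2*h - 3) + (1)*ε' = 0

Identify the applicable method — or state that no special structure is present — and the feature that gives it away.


Verdict: no special technique — the slope is a pure function of h; integrate both sides and be done.


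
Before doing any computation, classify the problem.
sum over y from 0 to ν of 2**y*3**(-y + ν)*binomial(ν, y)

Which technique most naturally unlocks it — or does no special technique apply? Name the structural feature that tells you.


Technique: the binomial theorem — terms weighting binomial(ν, y) against matched powers of 2 and 3 reassemble into (2 + 3)^ν by the binomial theorem.


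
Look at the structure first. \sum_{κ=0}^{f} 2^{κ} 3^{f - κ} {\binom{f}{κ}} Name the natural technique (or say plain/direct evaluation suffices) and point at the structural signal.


Method: the binomial theorem — {\binom{f}{κ}} weighting matched powers of 2 and 3 is the expanded form of (2 + 3)^f — fold it back up.


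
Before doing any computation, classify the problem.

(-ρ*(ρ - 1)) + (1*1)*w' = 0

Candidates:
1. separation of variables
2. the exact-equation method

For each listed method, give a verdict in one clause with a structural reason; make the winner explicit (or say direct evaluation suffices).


Best approach: no special technique — with w absent the equation is not coupled at all: direct integration in ρ.
- separation of variables: with no unknown in the slope, separating variables is a formality — the equation integrates directly.
- the exact-equation method — with the unknown absent from both coefficients, the cross-partial test holds emptily — nothing for the exact method to work on.


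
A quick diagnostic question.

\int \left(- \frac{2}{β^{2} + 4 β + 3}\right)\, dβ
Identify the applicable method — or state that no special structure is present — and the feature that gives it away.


Diagnosis: partial fractions — each factor of β^{2} + 4 β + 3 owns one elementary piece of the integrand — separate them and integrate piecewise.


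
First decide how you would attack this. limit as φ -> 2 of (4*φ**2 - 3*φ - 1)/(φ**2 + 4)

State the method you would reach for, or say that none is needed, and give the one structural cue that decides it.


Method: no special technique — the expression is continuous at 2 — substitute and evaluate; no indeterminate form appears.


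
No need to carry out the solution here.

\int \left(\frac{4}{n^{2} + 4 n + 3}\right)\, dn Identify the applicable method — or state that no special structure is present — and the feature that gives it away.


Technique: partial fractions — a proper rational integrand whose denominator splits into simpler factors — decompose into partial fractions first.


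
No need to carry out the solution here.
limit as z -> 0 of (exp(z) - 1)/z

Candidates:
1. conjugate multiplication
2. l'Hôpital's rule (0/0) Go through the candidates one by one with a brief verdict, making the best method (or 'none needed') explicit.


Technique: l'Hôpital's rule (0/0) — numerator and denominator both vanish at 0 — a genuine 0/0 form, which is exactly when l'Hôpital applies. Known elementary limits would finish this too — the rule just bypasses the case analysis.
- conjugate multiplication: there are no radicals in tension whose conjugate would simplify matters.
- l'Hôpital's rule (0/0): a fit — the right tool for this form.


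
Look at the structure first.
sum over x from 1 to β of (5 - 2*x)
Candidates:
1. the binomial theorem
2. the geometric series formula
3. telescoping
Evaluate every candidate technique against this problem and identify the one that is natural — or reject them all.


Verdict: no special technique — this is bookkeeping, not technique: standard formulas for sums of constant-multiple powers of x apply termwise.
- the binomial theorem — the summand does not match any term pattern of an expanded binomial power.
- the geometric series formula — no single multiplier carries one term to the next throughout the sum.
- telescoping: neither a shifted-difference shape nor integer-spaced poles are present.


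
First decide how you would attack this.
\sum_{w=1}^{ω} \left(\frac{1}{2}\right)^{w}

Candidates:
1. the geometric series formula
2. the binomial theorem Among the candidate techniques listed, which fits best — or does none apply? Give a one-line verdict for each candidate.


Verdict: the geometric series formula — the ratio of consecutive terms is the constant \frac{1}{2}, independent of the index — a geometric sum.
- the geometric series formula — yes, a natural case for it.
- the binomial theorem: there is no sum-raised-to-a-power identity hiding in these terms.


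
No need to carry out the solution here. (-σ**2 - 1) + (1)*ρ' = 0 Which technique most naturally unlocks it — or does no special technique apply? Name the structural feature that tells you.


Verdict: no special technique — the slope is a function of σ alone, so integrate both sides directly.


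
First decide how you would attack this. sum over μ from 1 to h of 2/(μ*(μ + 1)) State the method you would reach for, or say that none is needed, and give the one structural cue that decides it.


Best approach: telescoping — 2/(μ*(μ + 1)) hides a difference of shifted reciprocals — decompose it and the middle of the sum vanishes.


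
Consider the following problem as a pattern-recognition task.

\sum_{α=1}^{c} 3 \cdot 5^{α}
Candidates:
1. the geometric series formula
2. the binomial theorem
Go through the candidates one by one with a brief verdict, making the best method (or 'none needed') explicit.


Method: the geometric series formula — term-over-term division gives 5 every time — index-free ratio, geometric sum formula applies.
- the geometric series formula: applies; the problem has the shape this method handles.
- the binomial theorem — no binomial coefficients pair up with complementary powers here.


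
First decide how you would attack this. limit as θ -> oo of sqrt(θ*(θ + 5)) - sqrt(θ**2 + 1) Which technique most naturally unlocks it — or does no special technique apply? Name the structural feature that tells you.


Method: conjugate multiplication — two divergent pieces with a minus sign between them and a radical in the mix: rationalize sqrt(θ*(θ + 5)) - sqrt(θ**2 + 1) before any limit law applies.


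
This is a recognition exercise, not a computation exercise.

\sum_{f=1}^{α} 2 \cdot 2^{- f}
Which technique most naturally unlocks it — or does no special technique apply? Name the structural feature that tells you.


Verdict: the geometric series formula — consecutive terms stand in a fixed index-free ratio — the geometric sum formula closes it.


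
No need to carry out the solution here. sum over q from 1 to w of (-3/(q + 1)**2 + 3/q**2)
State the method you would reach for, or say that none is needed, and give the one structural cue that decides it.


Technique: telescoping — difference-of-shifts structure (each term adds 3/q**2, then subtracts its one-index-advanced value, which the following term adds back) leaves only the first and last pieces standing.


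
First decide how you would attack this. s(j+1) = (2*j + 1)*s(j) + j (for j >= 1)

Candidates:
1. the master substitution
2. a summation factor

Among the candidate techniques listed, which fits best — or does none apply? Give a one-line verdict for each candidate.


Diagnosis: a summation factor — because the multiplier 2*j + 1 is index-dependent, divide through by its running product and sum the resulting differences.
- the master substitution: the recursion shifts the index rather than dividing it.
- a summation factor: a fit — the right tool for this form.


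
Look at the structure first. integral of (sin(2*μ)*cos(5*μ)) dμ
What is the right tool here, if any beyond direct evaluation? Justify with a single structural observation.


Technique: a trigonometric identity — sin(2*μ)*cos(5*μ) mixes two frequencies; the product-to-sum identity splits it into single-frequency sinusoids.


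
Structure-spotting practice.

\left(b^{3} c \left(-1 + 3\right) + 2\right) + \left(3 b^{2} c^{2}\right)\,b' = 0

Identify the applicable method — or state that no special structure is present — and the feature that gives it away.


Best approach: the exact-equation method — equality of cross partials is the green light — assemble the potential function term by term.


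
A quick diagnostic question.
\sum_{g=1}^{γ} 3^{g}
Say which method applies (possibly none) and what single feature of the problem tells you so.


Verdict: the geometric series formula — term-over-term division gives 3 every time — index-free ratio, geometric sum formula applies.


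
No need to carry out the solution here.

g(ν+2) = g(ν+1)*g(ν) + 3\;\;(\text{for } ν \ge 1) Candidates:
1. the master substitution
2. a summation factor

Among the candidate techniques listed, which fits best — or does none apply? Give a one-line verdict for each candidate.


Best approach: no special technique — a nonlinear dependence on earlier terms breaks linearity, and with it every superposition-based closed form.
- the master substitution — the recursion shifts the index rather than dividing it.
- a summation factor: no summation factor applies — the rule is not linear in the sequence values.


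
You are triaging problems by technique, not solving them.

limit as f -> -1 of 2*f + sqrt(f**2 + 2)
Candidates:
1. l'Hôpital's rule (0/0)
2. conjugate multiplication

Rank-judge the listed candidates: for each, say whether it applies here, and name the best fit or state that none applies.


Best approach: no special technique — the function is continuous at -1; evaluation is itself the limit, no machinery required.
- l'Hôpital's rule (0/0) — evaluation at the point is determinate, so the rule has nothing to repair.
- conjugate multiplication — there is no infinity-minus-infinity radical difference to rationalize.


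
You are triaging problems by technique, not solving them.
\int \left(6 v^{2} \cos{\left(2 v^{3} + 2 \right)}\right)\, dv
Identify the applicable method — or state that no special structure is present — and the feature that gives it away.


Technique: u-substitution — read it as f(2 v^{3} + 2) times a constant multiple of d(2 v^{3} + 2): one substitution, u = 2 v^{3} + 2, finishes it.


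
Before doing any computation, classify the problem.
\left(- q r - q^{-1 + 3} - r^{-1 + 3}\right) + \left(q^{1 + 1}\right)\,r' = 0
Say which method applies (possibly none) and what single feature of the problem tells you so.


Best approach: the homogeneous substitution — the slope's numerator and denominator have matching total degree, so it depends only on r/q and the ratio substitution collapses it.


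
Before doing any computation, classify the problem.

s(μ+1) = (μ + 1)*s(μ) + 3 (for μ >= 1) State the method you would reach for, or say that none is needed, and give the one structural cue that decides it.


Verdict: a summation factor — normalize by the running product of μ + 1: the left side becomes a difference, and differences sum.


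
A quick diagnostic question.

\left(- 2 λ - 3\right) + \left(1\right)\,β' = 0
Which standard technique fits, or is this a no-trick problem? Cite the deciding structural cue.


Best approach: no special technique — the slope is a pure function of λ; integrate both sides and be done.


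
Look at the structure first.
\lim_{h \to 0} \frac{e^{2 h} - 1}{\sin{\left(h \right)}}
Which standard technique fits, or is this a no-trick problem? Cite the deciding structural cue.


Diagnosis: l'Hôpital's rule (0/0) — both numerator and denominator vanish at 0: the genuine 0/0 indeterminate that l'Hôpital exists for. The standard small-argument limits would also carry it; the rule is the systematic route.


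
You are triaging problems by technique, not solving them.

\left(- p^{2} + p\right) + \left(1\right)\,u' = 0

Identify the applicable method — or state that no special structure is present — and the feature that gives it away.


Best approach: no special technique — the slope is a pure function of p; integrate both sides and be done.


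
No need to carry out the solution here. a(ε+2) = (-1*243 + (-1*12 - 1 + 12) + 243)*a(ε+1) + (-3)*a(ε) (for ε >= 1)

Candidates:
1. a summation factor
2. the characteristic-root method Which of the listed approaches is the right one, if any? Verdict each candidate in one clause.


Method: the characteristic-root method — because shifting ε leaves the equation's coefficients unchanged, exponential trials reduce it to algebra.
- a summation factor — a summation factor telescopes one-step recursions; this one carries higher-order memory.
- the characteristic-root method — yes, a natural case for it.


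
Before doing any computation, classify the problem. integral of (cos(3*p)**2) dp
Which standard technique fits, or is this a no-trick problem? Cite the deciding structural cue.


Technique: a trigonometric identity — apply power reduction to cos(3*p)**2; each application halves the trigonometric degree.


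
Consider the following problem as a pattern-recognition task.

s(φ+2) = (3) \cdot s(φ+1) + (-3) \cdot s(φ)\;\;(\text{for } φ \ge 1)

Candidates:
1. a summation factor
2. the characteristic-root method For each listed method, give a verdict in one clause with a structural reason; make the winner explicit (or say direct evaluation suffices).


Method: the characteristic-root method — every coefficient is a fixed number and the forcing is zero — substitute r^φ and read off the root equation.
- a summation factor: a summation factor telescopes one-step recursions; this one carries higher-order memory.
- the characteristic-root method — yes, a natural case for it.


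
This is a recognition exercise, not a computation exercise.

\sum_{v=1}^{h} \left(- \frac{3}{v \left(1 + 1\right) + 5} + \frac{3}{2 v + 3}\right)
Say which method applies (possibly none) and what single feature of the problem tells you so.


Technique: telescoping — difference-of-shifts structure (each term adds \frac{3}{2 v + 3}, then subtracts its one-index-advanced value, which the following term adds back) leaves only the first and last pieces standing.


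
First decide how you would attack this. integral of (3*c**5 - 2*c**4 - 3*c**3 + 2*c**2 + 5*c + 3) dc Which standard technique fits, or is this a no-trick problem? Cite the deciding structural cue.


Verdict: no special technique — every term is a constant multiple of a power of c; term-wise power-rule integration needs no preliminary transformation.


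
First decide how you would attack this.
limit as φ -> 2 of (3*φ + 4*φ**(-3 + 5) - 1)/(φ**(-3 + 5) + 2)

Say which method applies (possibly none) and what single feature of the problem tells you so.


Best approach: no special technique — the function is continuous at 2; evaluation is itself the limit, no machinery required.


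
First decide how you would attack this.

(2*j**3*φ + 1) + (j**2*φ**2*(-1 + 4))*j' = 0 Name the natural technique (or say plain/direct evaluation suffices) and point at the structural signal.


Diagnosis: the exact-equation method — equality of cross partials is the green light — assemble the potential function term by term.


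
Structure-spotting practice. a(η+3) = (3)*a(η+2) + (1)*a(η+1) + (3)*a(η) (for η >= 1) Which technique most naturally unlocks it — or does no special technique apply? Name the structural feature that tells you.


Method: the characteristic-root method — no index-dependence in the weights and nothing inhomogeneous: classic characteristic-equation setup.


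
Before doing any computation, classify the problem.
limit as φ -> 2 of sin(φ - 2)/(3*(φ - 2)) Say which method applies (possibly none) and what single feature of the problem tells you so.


Diagnosis: l'Hôpital's rule (0/0) — numerator and denominator both vanish at 2 — a genuine 0/0 form, which is exactly when l'Hôpital applies. Expanding numerator and denominator to first order gives the same value — the rule automates exactly that.


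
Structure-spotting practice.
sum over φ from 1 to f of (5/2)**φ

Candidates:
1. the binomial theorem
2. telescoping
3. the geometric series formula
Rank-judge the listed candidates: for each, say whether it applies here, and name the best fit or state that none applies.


Method: the geometric series formula — check a ratio of consecutive terms: it is 5/2, independent of the index, so the geometric formula closes the sum.
- the binomial theorem — no binomial coefficients pair up with complementary powers here.
- telescoping: as presented, consecutive terms share no shifted copy to cancel against — no rewrite is on display to change that.
- the geometric series formula — yes — fits the structure here.


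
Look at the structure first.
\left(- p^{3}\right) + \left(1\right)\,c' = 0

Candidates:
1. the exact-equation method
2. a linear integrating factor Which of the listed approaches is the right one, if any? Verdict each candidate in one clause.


Verdict: no special technique — solved for the derivative, no c appears — this is antidifferentiation in p wearing ODE clothing.
- the exact-equation method: the unknown never enters the equation — exactness holds emptily, with nothing for the method to add.
- a linear integrating factor: the linear template holds only trivially here (the unknown is absent, so the coefficient is zero) — the method is not the natural label.


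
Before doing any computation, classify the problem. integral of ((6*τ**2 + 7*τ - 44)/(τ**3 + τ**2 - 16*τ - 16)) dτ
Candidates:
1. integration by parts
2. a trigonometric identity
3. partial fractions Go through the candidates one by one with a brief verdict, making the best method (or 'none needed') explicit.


Best approach: partial fractions — a proper rational integrand over the factorable τ**3 + τ**2 - 16*τ - 16: partial fractions reduce it to elementary pieces.
- integration by parts — no split into a nonconstant polynomial times one of the standard kernels — exp, sine, or cosine of a linear argument, or a logarithm — applies here.
- a trigonometric identity: with no trigonometric functions present, identity rewriting has no target.
- partial fractions: applicable, and directly so.


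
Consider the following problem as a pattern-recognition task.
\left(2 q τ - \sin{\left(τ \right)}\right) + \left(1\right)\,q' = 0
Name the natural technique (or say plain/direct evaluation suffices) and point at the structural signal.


Technique: a linear integrating factor — the unknown enters only to the first power against a nonzero forcing term — the integrating-factor template applies directly.


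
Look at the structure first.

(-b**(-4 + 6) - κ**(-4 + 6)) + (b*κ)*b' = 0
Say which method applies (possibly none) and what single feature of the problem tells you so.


Diagnosis: the homogeneous substitution — the slope's numerator and denominator share total degree; set v = b/κ and the equation drops to separable form. A Bernoulli substitution is a fair alternative on this equation directly; the homogeneous reading takes it as given.


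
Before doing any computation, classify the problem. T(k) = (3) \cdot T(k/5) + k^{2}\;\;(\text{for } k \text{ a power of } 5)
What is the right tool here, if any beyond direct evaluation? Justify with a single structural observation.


Best approach: the master substitution — treat m = log base 5 of k as the new clock: one recursion step advances m by one while k scales by 5.


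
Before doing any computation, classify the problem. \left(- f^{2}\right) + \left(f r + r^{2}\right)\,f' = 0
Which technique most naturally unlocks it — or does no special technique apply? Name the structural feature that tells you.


Technique: the homogeneous substitution — the slope's numerator and denominator have matching total degree, so it depends only on f/r and the ratio substitution collapses it. Suitably rearranged — at times with the variables' roles exchanged — this doubles as a Bernoulli equation; the homogeneous reading needs no such setup.


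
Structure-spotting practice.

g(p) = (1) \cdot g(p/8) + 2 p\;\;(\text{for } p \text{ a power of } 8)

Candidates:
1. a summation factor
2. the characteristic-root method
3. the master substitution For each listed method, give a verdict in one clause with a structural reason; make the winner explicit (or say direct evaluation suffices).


Verdict: the master substitution — the argument contracts 8-fold per step: reindex p exponentially and solve the linear recurrence in the new index.
- a summation factor: the recursion divides its index rather than shifting it — there is no previous-term chain for a summation factor to telescope.
- the characteristic-root method: a divided-index call is not the fixed-shift linear shape that characteristic roots solve.
- the master substitution: a fit — the right tool for this form.


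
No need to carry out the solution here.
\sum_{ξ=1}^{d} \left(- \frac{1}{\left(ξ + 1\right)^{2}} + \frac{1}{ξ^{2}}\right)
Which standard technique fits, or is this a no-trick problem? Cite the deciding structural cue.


Diagnosis: telescoping — difference-of-shifts structure (each term adds \frac{1}{ξ^{2}}, then subtracts its one-index-advanced value, which the following term adds back) leaves only the first and last pieces standing.


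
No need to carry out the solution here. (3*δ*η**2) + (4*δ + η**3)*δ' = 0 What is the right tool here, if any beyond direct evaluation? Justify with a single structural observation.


Best approach: the exact-equation method — d/dδ of 3*δ*η**2 equals d/dη of 4*δ + η**3: the form is a total differential of one potential — integrate it exactly.


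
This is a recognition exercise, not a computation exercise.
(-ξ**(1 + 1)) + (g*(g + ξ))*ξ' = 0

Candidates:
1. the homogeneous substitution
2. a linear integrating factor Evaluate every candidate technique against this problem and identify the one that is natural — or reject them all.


Diagnosis: the homogeneous substitution — solved for the derivative, the right side is unchanged under scaling g and ξ together — it depends only on the ratio ξ/g, so substitute a single ratio variable. Suitably rearranged — at times with the variables' roles exchanged — this doubles as a Bernoulli equation; the homogeneous reading needs no such setup.
- the homogeneous substitution: a fit — the right tool for this form.
- a linear integrating factor: the unknown enters nonlinearly (through a power, a denominator, or a transcendental function), which the linear integrating-factor recipe cannot absorb as-is — any repair would come from a preliminary substitution, not the factor.


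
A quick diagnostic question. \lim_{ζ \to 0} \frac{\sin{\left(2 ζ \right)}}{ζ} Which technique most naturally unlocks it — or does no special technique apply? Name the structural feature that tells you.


Technique: l'Hôpital's rule (0/0) — both numerator and denominator vanish at 0: the genuine 0/0 indeterminate that l'Hôpital exists for. The standard small-argument limits would also carry it; the rule is the systematic route.


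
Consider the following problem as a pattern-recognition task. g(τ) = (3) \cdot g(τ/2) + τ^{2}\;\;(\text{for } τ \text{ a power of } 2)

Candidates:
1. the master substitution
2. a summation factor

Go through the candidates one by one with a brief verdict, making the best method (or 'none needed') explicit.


Method: the master substitution — the argument contracts 2-fold per step: reindex τ exponentially and solve the linear recurrence in the new index.
- the master substitution: applies; the problem has the shape this method handles.
- a summation factor: a divided-index call is outside the fixed-shift first-order family a summation factor normalizes.


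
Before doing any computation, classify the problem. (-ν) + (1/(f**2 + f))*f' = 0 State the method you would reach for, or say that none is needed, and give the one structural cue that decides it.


Verdict: separation of variables — separating collects all f-dependence with the derivative and leaves all ν-dependence opposite: variables separate. This doubles as a Bernoulli equation in the unknown as written; dividing and integrating works on it directly.


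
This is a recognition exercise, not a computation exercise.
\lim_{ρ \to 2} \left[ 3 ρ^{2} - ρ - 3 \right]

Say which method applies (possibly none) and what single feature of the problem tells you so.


Technique: no special technique — no zero denominators, no indeterminate clash at 2 — substitute and read off the value.


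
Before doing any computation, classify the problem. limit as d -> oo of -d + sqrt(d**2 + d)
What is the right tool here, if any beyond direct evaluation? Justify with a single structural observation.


Diagnosis: conjugate multiplication — an infinity-minus-infinity difference with a surviving radical — multiply by the conjugate to cancel the divergence.


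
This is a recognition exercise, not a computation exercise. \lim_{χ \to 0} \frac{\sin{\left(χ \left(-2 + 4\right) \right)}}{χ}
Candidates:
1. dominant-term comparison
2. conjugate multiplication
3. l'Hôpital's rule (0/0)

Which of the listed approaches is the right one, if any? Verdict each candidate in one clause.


Technique: l'Hôpital's rule (0/0) — the 0/0 form at 0 is the signature situation for l'Hôpital's rule. A local series expansion at the point resolves it as well; the rule is the packaged version of that step.
- dominant-term comparison: this limit is not decided by comparing leading-term growth at infinity.
- conjugate multiplication — the conjugate move applies to radical differences, which this is not.
- l'Hôpital's rule (0/0) — applies; the problem has the shape this method handles.


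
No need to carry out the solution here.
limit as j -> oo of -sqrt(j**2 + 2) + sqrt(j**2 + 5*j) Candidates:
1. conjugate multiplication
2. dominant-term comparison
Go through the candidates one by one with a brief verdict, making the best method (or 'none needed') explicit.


Best approach: conjugate multiplication — neither sqrt(j**2 + 5*j) nor sqrt(j**2 + 2) converges alone, so rewrite their difference as a conjugate-rationalized quotient first.
- conjugate multiplication — yes — fits the structure here.
- dominant-term comparison — this is not a rational comparison of growth rates at infinity.


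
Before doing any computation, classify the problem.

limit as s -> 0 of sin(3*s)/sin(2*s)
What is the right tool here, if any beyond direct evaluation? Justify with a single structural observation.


Diagnosis: l'Hôpital's rule (0/0) — the 0/0 form at 0 is the signature situation for l'Hôpital's rule. The standard small-argument limits would also carry it; the rule is the systematic route.


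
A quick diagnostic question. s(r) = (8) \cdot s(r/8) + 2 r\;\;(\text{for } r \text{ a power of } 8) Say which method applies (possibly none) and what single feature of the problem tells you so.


Method: the master substitution — treat m = log base 8 of r as the new clock: one recursion step advances m by one while r scales by 8.


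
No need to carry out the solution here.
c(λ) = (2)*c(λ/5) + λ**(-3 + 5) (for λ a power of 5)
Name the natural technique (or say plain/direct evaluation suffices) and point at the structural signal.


Technique: the master substitution — the argument λ/5 divides the index by 5; the standard λ = 5^m substitution converts it to a constant-shift recurrence.


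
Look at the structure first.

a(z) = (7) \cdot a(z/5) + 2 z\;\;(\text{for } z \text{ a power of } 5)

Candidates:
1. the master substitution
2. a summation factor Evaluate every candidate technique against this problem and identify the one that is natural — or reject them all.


Technique: the master substitution — the argument contracts 5-fold per step: reindex z exponentially and solve the linear recurrence in the new index.
- the master substitution — applicable, and directly so.
- a summation factor: the recursion divides its index rather than shifting it — there is no previous-term chain for a summation factor to telescope.


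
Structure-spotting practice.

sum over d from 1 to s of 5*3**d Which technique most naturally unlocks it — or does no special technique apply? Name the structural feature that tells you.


Technique: the geometric series formula — check a ratio of consecutive terms: it is 3, independent of the index, so the geometric formula closes the sum.


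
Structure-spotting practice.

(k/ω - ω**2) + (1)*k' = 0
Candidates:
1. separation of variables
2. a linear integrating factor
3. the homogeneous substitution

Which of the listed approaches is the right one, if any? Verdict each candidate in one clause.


Technique: a linear integrating factor — the unknown enters only to the first power against a nonzero forcing term — the integrating-factor template applies directly.
- separation of variables: no algebra isolates the independent variable on one side and the unknown on the other.
- a linear integrating factor — applies; the problem has the shape this method handles.
- the homogeneous substitution: the slope changes under joint rescaling, failing the degree-zero test.


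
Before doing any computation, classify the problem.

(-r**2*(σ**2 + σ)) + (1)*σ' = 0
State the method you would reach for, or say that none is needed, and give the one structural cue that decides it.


Best approach: separation of variables — solved for the derivative, the right side factors as r**2 times σ**2 + σ — all r-dependence separates from all σ-dependence. This doubles as a Bernoulli equation in the unknown as written; dividing and integrating works on it directly.


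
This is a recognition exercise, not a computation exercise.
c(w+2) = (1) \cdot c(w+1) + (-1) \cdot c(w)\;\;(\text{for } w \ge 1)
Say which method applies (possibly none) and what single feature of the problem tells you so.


Technique: the characteristic-root method — the recurrence is linear and homogeneous with constant coefficients, so the ansatz r^w turns it into a polynomial equation for r.


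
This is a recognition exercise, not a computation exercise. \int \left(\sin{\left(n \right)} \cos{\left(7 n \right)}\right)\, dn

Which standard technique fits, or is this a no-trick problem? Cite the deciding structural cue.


Technique: a trigonometric identity — the product \sin{\left(n \right)} \cos{\left(7 n \right)} converts to a sum of single-frequency sinusoids via the product-to-sum identity.


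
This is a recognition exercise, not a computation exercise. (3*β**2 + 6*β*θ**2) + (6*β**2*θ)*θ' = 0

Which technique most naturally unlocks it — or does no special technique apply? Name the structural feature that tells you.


Verdict: the exact-equation method — the mixed-partials test passes for 3*β**2 + 6*β*θ**2 and 6*β**2*θ, so a potential function exists as presented.


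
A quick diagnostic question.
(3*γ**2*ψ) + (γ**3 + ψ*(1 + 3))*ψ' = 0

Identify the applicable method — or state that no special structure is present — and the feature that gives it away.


Technique: the exact-equation method — equality of cross partials is the green light — assemble the potential function term by term.


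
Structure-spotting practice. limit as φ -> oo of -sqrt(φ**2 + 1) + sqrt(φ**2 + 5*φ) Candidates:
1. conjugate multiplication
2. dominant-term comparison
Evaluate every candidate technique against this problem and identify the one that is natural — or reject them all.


Technique: conjugate multiplication — the ∞ − ∞ radical form is the exact trigger for the conjugate maneuver.
- conjugate multiplication: yes, a natural case for it.
- dominant-term comparison — this limit is not decided by comparing leading-term growth at infinity.


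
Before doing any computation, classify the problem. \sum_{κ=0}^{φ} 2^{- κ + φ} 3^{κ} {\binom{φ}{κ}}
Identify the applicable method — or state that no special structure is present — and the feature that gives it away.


Best approach: the binomial theorem — {\binom{φ}{κ}} weighting matched powers of 3 and 2 is the expanded form of (3 + 2)^φ — fold it back up.


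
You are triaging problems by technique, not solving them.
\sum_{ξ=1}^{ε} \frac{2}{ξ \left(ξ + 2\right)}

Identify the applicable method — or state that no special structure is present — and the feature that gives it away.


Verdict: telescoping — one partial-fraction pass turns \frac{2}{ξ \left(ξ + 2\right)} into a shifted difference, and shifted differences telescope.


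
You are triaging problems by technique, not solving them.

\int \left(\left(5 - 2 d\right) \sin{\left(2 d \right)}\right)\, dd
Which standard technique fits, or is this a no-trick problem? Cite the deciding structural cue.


Technique: integration by parts — a polynomial 5 - 2 d against the kernel \sin{\left(2 d \right)} is the signature bounded-ladder case for integration by parts.


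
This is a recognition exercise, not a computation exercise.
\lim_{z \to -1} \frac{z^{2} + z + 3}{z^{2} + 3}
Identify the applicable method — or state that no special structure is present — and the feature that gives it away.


Verdict: no special technique — the function is continuous at -1; evaluation is itself the limit, no machinery required.


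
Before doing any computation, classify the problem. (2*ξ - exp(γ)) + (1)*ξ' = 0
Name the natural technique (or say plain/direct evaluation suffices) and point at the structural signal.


Diagnosis: a linear integrating factor — linear in the unknown with genuine forcing: multiply through by the exponential of the integrated coefficient and the left side closes into one derivative.


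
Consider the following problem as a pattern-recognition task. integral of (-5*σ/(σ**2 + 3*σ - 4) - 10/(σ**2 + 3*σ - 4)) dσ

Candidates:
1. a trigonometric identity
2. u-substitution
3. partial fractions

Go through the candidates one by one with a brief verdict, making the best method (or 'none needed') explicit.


Technique: partial fractions — the bottom factors while the top stays lower-degree — split into simple fractions and integrate piece by piece.
- a trigonometric identity: no sine or cosine appears, so there is nothing for a trigonometric identity to act on.
- u-substitution — no subexpression of the integrand pairs with its own derivative as a factor — individual terms may offer their own substitutions, but any change of variable covering the whole integral would have to be constructed from outside the expression.
- partial fractions — yes, a natural case for it.


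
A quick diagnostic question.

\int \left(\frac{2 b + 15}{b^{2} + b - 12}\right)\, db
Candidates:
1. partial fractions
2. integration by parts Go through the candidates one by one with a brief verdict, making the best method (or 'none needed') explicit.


Best approach: partial fractions — with b^{2} + b - 12 factorable and the degree on top strictly smaller, simple-fraction decomposition is immediate.
- partial fractions: yes, a natural case for it.
- integration by parts — no split into a nonconstant polynomial times one of the standard kernels — exp, sine, or cosine of a linear argument, or a logarithm — applies here.
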